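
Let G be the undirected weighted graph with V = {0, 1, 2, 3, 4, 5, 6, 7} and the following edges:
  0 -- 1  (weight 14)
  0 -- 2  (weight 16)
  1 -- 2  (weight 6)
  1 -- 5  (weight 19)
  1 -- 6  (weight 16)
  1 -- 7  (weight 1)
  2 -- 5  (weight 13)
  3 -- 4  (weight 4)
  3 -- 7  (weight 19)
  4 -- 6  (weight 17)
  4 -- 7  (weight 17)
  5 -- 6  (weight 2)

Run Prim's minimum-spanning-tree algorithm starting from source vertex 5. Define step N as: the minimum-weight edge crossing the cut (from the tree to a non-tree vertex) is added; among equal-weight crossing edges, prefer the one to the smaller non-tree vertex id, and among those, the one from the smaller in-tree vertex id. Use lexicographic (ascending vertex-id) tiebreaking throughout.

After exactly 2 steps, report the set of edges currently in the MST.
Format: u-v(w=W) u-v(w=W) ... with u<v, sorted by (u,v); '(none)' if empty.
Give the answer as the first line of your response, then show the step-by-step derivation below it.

2-5(w=13) 5-6(w=2)

step 1: add edge 5-6 (w=2); MST = {5-6(w=2)}
step 2: add edge 2-5 (w=13); MST = {2-5(w=13) 5-6(w=2)}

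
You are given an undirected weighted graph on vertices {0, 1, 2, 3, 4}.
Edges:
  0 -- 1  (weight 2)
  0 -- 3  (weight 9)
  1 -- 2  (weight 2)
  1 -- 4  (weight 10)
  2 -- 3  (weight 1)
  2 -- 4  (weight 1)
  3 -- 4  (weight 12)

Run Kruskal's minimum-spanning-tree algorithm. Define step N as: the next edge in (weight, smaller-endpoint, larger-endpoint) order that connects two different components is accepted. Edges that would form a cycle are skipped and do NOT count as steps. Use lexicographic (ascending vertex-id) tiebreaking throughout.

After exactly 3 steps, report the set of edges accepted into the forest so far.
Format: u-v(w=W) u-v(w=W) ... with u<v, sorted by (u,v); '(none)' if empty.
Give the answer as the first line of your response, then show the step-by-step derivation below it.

0-1(w=2) 2-3(w=1) 2-4(w=1)

step 1: add edge 2-3 (w=1); MST = {2-3(w=1)}
step 2: add edge 2-4 (w=1); MST = {2-3(w=1) 2-4(w=1)}
step 3: add edge 0-1 (w=2); MST = {0-1(w=2) 2-3(w=1) 2-4(w=1)}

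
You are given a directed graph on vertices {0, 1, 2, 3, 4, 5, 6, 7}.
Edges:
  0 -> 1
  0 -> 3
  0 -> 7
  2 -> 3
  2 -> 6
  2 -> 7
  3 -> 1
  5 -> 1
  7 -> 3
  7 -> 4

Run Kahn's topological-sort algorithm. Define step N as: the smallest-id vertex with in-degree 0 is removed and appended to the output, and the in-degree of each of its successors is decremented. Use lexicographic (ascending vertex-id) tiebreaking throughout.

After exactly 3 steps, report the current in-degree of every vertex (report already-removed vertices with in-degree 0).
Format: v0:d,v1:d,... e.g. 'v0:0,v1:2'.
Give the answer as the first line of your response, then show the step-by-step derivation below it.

v0:0,v1:1,v2:0,v3:1,v4:1,v5:0,v6:0,v7:0

step 1: output 0; order=[0]; indeg=(0,2,0,2,1,0,1,1)
step 2: output 2; order=[0,2]; indeg=(0,2,0,1,1,0,0,0)
step 3: output 5; order=[0,2,5]; indeg=(0,1,0,1,1,0,0,0)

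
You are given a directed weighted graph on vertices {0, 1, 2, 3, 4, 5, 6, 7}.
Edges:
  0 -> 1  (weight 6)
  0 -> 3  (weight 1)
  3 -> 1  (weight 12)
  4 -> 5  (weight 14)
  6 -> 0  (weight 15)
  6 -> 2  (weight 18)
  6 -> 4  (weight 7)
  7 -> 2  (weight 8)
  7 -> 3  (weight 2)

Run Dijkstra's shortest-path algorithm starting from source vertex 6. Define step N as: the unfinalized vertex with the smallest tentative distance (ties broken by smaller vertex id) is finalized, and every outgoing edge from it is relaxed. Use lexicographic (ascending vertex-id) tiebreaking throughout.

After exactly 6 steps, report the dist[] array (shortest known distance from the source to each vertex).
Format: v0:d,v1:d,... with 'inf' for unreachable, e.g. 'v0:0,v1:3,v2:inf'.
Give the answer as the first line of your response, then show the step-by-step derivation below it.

v0:15,v1:21,v2:18,v3:16,v4:7,v5:21,v6:0,v7:inf

step 1: dist = v0:15,v1:inf,v2:18,v3:inf,v4:7,v5:inf,v6:0,v7:inf
step 2: dist = v0:15,v1:inf,v2:18,v3:inf,v4:7,v5:21,v6:0,v7:inf
step 3: dist = v0:15,v1:21,v2:18,v3:16,v4:7,v5:21,v6:0,v7:inf
step 4: dist = v0:15,v1:21,v2:18,v3:16,v4:7,v5:21,v6:0,v7:inf
step 5: dist = v0:15,v1:21,v2:18,v3:16,v4:7,v5:21,v6:0,v7:inf
step 6: dist = v0:15,v1:21,v2:18,v3:16,v4:7,v5:21,v6:0,v7:inf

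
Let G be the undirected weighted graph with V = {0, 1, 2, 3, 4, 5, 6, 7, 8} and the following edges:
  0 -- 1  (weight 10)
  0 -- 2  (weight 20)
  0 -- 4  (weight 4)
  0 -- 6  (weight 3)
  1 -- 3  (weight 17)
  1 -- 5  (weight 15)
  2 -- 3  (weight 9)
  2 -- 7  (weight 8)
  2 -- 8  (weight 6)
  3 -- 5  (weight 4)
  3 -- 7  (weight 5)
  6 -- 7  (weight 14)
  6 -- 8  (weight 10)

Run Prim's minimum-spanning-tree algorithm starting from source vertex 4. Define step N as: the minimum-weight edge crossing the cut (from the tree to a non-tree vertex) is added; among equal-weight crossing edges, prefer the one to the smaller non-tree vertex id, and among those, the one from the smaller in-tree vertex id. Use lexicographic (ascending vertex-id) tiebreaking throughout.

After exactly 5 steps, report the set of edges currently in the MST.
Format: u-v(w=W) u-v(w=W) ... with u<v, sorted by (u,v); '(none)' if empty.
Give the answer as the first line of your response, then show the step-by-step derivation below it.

0-1(w=10) 0-4(w=4) 0-6(w=3) 2-8(w=6) 6-8(w=10)

step 1: add edge 0-4 (w=4); MST = {0-4(w=4)}
step 2: add edge 0-6 (w=3); MST = {0-4(w=4) 0-6(w=3)}
step 3: add edge 0-1 (w=10); MST = {0-1(w=10) 0-4(w=4) 0-6(w=3)}
step 4: add edge 6-8 (w=10); MST = {0-1(w=10) 0-4(w=4) 0-6(w=3) 6-8(w=10)}
step 5: add edge 2-8 (w=6); MST = {0-1(w=10) 0-4(w=4) 0-6(w=3) 2-8(w=6) 6-8(w=10)}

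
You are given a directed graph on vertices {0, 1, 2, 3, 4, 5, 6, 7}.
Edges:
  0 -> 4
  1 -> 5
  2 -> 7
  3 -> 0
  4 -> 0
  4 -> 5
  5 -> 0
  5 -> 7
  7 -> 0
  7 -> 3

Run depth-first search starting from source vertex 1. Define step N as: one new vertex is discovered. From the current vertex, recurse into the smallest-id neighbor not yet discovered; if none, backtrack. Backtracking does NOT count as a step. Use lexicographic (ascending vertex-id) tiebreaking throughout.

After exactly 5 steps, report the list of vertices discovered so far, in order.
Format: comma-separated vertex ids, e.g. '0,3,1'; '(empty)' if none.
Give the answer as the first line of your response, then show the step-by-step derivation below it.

1,5,0,4,7

step 1: discover 1; path=1; order=1
step 2: discover 5; path=1>5; order=1,5
step 3: discover 0; path=1>5>0; order=1,5,0
step 4: discover 4; path=1>5>0>4; order=1,5,0,4
step 5: discover 7; path=1>5>7; order=1,5,0,4,7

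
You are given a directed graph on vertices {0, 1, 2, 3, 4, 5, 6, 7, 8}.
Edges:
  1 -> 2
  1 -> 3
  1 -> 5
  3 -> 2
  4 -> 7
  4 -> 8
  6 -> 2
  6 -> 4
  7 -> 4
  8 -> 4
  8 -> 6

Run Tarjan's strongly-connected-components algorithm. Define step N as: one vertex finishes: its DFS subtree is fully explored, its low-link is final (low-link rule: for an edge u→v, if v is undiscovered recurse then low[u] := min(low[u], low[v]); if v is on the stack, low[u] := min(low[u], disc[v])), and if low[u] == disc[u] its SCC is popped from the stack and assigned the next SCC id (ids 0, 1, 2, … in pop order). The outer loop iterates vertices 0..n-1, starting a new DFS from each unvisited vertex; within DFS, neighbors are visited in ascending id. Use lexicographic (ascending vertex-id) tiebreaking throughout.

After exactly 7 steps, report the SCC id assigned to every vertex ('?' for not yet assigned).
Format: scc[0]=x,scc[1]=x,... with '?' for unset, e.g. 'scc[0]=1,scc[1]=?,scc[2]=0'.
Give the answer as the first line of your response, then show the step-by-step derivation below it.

scc[0]=0,scc[1]=4,scc[2]=1,scc[3]=2,scc[4]=?,scc[5]=3,scc[6]=?,scc[7]=?,scc[8]=?

step 1: low=(low[0]=0,low[1]=?,low[2]=?,low[3]=?,low[4]=?,low[5]=?,low[6]=?,low[7]=?,low[8]=?); scc=(scc[0]=0,scc[1]=?,scc[2]=?,scc[3]=?,scc[4]=?,scc[5]=?,scc[6]=?,scc[7]=?,scc[8]=?)
step 2: low=(low[0]=0,low[1]=1,low[2]=2,low[3]=?,low[4]=?,low[5]=?,low[6]=?,low[7]=?,low[8]=?); scc=(scc[0]=0,scc[1]=?,scc[2]=1,scc[3]=?,scc[4]=?,scc[5]=?,scc[6]=?,scc[7]=?,scc[8]=?)
step 3: low=(low[0]=0,low[1]=1,low[2]=2,low[3]=3,low[4]=?,low[5]=?,low[6]=?,low[7]=?,low[8]=?); scc=(scc[0]=0,scc[1]=?,scc[2]=1,scc[3]=2,scc[4]=?,scc[5]=?,scc[6]=?,scc[7]=?,scc[8]=?)
step 4: low=(low[0]=0,low[1]=1,low[2]=2,low[3]=3,low[4]=?,low[5]=4,low[6]=?,low[7]=?,low[8]=?); scc=(scc[0]=0,scc[1]=?,scc[2]=1,scc[3]=2,scc[4]=?,scc[5]=3,scc[6]=?,scc[7]=?,scc[8]=?)
step 5: low=(low[0]=0,low[1]=1,low[2]=2,low[3]=3,low[4]=?,low[5]=4,low[6]=?,low[7]=?,low[8]=?); scc=(scc[0]=0,scc[1]=4,scc[2]=1,scc[3]=2,scc[4]=?,scc[5]=3,scc[6]=?,scc[7]=?,scc[8]=?)
step 6: low=(low[0]=0,low[1]=1,low[2]=2,low[3]=3,low[4]=5,low[5]=4,low[6]=?,low[7]=5,low[8]=?); scc=(scc[0]=0,scc[1]=4,scc[2]=1,scc[3]=2,scc[4]=?,scc[5]=3,scc[6]=?,scc[7]=?,scc[8]=?)
step 7: low=(low[0]=0,low[1]=1,low[2]=2,low[3]=3,low[4]=5,low[5]=4,low[6]=5,low[7]=5,low[8]=5); scc=(scc[0]=0,scc[1]=4,scc[2]=1,scc[3]=2,scc[4]=?,scc[5]=3,scc[6]=?,scc[7]=?,scc[8]=?)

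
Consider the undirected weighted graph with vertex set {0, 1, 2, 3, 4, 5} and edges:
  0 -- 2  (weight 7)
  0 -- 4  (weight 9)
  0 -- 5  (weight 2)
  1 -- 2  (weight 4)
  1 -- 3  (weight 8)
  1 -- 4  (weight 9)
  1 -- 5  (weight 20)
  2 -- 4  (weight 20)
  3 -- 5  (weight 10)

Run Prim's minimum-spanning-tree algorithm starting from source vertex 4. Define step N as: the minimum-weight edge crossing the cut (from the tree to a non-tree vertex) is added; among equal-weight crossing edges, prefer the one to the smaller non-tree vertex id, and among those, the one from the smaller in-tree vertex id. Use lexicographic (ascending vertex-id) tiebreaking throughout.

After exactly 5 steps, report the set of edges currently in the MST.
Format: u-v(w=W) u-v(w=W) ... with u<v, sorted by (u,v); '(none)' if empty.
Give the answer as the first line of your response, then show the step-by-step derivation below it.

0-2(w=7) 0-4(w=9) 0-5(w=2) 1-2(w=4) 1-3(w=8)

step 1: add edge 0-4 (w=9); MST = {0-4(w=9)}
step 2: add edge 0-5 (w=2); MST = {0-4(w=9) 0-5(w=2)}
step 3: add edge 0-2 (w=7); MST = {0-2(w=7) 0-4(w=9) 0-5(w=2)}
step 4: add edge 1-2 (w=4); MST = {0-2(w=7) 0-4(w=9) 0-5(w=2) 1-2(w=4)}
step 5: add edge 1-3 (w=8); MST = {0-2(w=7) 0-4(w=9) 0-5(w=2) 1-2(w=4) 1-3(w=8)}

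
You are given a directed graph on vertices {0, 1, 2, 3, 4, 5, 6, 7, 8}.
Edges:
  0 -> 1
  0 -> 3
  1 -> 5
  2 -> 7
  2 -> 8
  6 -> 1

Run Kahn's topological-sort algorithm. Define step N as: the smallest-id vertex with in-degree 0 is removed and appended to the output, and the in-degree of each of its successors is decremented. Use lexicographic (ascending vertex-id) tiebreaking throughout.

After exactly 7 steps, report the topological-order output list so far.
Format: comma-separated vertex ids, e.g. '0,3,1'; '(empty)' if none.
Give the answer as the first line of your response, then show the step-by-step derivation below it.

0,2,3,4,6,1,5

step 1: output 0; order=[0]; indeg=(0,1,0,0,0,1,0,1,1)
step 2: output 2; order=[0,2]; indeg=(0,1,0,0,0,1,0,0,0)
step 3: output 3; order=[0,2,3]; indeg=(0,1,0,0,0,1,0,0,0)
step 4: output 4; order=[0,2,3,4]; indeg=(0,1,0,0,0,1,0,0,0)
step 5: output 6; order=[0,2,3,4,6]; indeg=(0,0,0,0,0,1,0,0,0)
step 6: output 1; order=[0,2,3,4,6,1]; indeg=(0,0,0,0,0,0,0,0,0)
step 7: output 5; order=[0,2,3,4,6,1,5]; indeg=(0,0,0,0,0,0,0,0,0)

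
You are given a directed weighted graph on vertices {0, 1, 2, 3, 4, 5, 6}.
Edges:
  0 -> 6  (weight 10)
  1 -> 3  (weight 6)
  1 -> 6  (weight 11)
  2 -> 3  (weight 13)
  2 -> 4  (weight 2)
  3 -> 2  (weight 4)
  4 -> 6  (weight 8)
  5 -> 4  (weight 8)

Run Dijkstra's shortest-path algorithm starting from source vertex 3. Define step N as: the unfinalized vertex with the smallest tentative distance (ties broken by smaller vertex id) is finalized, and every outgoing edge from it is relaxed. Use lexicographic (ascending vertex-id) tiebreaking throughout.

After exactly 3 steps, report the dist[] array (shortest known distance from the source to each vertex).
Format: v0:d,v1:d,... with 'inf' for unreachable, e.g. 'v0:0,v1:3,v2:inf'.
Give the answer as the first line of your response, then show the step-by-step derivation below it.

v0:inf,v1:inf,v2:4,v3:0,v4:6,v5:inf,v6:14

step 1: dist = v0:inf,v1:inf,v2:4,v3:0,v4:inf,v5:inf,v6:inf
step 2: dist = v0:inf,v1:inf,v2:4,v3:0,v4:6,v5:inf,v6:inf
step 3: dist = v0:inf,v1:inf,v2:4,v3:0,v4:6,v5:inf,v6:14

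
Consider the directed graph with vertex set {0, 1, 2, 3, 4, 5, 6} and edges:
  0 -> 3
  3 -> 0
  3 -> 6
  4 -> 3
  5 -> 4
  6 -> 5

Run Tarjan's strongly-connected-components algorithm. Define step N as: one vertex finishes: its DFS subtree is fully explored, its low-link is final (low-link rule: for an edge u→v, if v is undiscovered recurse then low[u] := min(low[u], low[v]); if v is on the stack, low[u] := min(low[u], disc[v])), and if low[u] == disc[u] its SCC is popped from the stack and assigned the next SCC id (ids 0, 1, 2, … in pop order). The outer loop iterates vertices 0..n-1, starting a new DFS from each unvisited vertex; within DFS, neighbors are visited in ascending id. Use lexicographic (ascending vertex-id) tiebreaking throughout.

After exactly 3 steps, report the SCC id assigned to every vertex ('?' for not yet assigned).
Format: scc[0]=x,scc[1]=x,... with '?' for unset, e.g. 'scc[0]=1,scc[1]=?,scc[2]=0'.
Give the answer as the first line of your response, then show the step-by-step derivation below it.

scc[0]=?,scc[1]=?,scc[2]=?,scc[3]=?,scc[4]=?,scc[5]=?,scc[6]=?

step 1: low=(low[0]=0,low[1]=?,low[2]=?,low[3]=0,low[4]=1,low[5]=3,low[6]=2); scc=(scc[0]=?,scc[1]=?,scc[2]=?,scc[3]=?,scc[4]=?,scc[5]=?,scc[6]=?)
step 2: low=(low[0]=0,low[1]=?,low[2]=?,low[3]=0,low[4]=1,low[5]=1,low[6]=2); scc=(scc[0]=?,scc[1]=?,scc[2]=?,scc[3]=?,scc[4]=?,scc[5]=?,scc[6]=?)
step 3: low=(low[0]=0,low[1]=?,low[2]=?,low[3]=0,low[4]=1,low[5]=1,low[6]=1); scc=(scc[0]=?,scc[1]=?,scc[2]=?,scc[3]=?,scc[4]=?,scc[5]=?,scc[6]=?)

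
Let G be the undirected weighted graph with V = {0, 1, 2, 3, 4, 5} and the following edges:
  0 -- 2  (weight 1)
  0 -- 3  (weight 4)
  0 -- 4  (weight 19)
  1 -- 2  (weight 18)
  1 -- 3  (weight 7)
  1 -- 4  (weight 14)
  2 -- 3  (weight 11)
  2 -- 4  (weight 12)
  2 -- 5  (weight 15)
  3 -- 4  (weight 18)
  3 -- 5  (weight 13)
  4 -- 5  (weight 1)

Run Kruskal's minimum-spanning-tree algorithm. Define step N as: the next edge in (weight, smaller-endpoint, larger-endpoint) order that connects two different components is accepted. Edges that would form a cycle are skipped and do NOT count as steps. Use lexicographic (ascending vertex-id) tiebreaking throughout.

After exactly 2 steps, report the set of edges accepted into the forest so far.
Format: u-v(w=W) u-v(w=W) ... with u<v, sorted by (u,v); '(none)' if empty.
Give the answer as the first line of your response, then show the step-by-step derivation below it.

0-2(w=1) 4-5(w=1)

step 1: add edge 0-2 (w=1); MST = {0-2(w=1)}
step 2: add edge 4-5 (w=1); MST = {0-2(w=1) 4-5(w=1)}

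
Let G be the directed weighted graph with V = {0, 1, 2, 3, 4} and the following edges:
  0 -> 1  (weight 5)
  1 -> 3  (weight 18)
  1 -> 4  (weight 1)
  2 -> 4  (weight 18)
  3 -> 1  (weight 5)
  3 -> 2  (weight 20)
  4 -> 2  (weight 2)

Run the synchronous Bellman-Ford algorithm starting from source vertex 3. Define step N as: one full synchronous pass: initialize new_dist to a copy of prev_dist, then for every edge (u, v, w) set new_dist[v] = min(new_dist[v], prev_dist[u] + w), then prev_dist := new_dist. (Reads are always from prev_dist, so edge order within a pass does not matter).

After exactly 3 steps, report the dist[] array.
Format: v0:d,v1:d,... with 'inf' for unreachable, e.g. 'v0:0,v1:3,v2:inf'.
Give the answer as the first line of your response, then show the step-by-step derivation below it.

v0:inf,v1:5,v2:8,v3:0,v4:6

step 1: dist = v0:inf,v1:5,v2:20,v3:0,v4:inf
step 2: dist = v0:inf,v1:5,v2:20,v3:0,v4:6
step 3: dist = v0:inf,v1:5,v2:8,v3:0,v4:6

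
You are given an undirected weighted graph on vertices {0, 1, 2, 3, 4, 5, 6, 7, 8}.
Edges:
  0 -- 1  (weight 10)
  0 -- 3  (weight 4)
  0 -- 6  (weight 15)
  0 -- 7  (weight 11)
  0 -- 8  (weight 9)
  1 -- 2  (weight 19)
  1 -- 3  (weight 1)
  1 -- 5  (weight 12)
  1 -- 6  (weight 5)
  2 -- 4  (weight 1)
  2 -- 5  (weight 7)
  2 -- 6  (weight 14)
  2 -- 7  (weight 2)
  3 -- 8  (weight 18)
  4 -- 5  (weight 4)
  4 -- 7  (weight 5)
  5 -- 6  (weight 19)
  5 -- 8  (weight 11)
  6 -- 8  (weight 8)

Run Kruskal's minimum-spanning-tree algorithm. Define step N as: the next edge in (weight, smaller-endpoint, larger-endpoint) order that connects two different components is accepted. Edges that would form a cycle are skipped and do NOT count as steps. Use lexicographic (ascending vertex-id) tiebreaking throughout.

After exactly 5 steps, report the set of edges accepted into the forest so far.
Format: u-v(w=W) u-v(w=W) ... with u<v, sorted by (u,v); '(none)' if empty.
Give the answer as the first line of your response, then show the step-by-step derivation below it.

0-3(w=4) 1-3(w=1) 2-4(w=1) 2-7(w=2) 4-5(w=4)

step 1: add edge 1-3 (w=1); MST = {1-3(w=1)}
step 2: add edge 2-4 (w=1); MST = {1-3(w=1) 2-4(w=1)}
step 3: add edge 2-7 (w=2); MST = {1-3(w=1) 2-4(w=1) 2-7(w=2)}
step 4: add edge 0-3 (w=4); MST = {0-3(w=4) 1-3(w=1) 2-4(w=1) 2-7(w=2)}
step 5: add edge 4-5 (w=4); MST = {0-3(w=4) 1-3(w=1) 2-4(w=1) 2-7(w=2) 4-5(w=4)}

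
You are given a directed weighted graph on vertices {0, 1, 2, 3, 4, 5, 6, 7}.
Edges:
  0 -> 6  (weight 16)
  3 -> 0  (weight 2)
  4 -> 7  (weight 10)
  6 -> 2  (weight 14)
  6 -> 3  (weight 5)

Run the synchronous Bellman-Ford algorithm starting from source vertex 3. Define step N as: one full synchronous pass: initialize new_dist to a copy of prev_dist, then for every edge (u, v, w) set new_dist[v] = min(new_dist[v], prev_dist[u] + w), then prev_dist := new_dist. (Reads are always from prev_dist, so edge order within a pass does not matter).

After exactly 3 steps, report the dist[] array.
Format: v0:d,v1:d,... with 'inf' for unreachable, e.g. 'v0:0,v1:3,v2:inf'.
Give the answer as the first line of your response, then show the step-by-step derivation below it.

v0:2,v1:inf,v2:32,v3:0,v4:inf,v5:inf,v6:18,v7:inf

step 1: dist = v0:2,v1:inf,v2:inf,v3:0,v4:inf,v5:inf,v6:inf,v7:inf
step 2: dist = v0:2,v1:inf,v2:inf,v3:0,v4:inf,v5:inf,v6:18,v7:inf
step 3: dist = v0:2,v1:inf,v2:32,v3:0,v4:inf,v5:inf,v6:18,v7:inf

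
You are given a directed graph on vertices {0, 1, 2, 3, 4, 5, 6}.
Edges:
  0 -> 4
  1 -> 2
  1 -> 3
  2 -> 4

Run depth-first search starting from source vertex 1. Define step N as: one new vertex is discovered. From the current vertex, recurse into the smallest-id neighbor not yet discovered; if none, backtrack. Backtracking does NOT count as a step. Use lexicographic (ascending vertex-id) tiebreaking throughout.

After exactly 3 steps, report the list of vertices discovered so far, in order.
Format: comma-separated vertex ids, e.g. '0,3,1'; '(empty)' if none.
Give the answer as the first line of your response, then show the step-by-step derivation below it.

1,2,4

step 1: discover 1; path=1; order=1
step 2: discover 2; path=1>2; order=1,2
step 3: discover 4; path=1>2>4; order=1,2,4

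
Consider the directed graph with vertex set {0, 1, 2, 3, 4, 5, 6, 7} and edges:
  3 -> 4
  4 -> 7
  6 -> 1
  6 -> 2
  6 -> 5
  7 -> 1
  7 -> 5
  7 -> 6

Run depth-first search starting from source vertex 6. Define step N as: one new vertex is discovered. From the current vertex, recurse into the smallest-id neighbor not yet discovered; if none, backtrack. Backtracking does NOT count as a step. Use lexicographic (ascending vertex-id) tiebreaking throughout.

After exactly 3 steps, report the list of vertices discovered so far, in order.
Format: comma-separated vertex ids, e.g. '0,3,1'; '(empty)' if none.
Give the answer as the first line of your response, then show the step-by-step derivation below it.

6,1,2

step 1: discover 6; path=6; order=6
step 2: discover 1; path=6>1; order=6,1
step 3: discover 2; path=6>2; order=6,1,2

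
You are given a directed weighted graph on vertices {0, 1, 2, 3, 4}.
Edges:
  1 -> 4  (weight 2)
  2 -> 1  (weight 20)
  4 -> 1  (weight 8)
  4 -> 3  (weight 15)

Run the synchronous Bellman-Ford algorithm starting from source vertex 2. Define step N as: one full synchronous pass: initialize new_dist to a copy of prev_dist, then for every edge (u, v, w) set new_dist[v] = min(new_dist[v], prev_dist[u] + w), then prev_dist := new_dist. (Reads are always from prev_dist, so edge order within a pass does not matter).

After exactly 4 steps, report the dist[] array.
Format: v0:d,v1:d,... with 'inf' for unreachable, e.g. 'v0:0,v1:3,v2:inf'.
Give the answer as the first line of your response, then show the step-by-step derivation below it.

v0:inf,v1:20,v2:0,v3:37,v4:22

step 1: dist = v0:inf,v1:20,v2:0,v3:inf,v4:inf
step 2: dist = v0:inf,v1:20,v2:0,v3:inf,v4:22
step 3: dist = v0:inf,v1:20,v2:0,v3:37,v4:22
step 4: dist = v0:inf,v1:20,v2:0,v3:37,v4:22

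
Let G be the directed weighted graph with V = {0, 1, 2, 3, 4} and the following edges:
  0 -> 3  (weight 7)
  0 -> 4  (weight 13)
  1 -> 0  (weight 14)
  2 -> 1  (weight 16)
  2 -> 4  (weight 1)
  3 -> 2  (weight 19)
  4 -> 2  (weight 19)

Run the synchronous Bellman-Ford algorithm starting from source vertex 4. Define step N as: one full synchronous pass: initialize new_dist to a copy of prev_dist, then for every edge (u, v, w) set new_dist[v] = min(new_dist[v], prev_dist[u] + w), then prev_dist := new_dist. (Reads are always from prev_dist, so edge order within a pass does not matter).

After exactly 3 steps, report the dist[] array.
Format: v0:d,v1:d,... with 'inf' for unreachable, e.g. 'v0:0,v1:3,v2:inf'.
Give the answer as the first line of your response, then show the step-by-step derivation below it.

v0:49,v1:35,v2:19,v3:inf,v4:0

step 1: dist = v0:inf,v1:inf,v2:19,v3:inf,v4:0
step 2: dist = v0:inf,v1:35,v2:19,v3:inf,v4:0
step 3: dist = v0:49,v1:35,v2:19,v3:inf,v4:0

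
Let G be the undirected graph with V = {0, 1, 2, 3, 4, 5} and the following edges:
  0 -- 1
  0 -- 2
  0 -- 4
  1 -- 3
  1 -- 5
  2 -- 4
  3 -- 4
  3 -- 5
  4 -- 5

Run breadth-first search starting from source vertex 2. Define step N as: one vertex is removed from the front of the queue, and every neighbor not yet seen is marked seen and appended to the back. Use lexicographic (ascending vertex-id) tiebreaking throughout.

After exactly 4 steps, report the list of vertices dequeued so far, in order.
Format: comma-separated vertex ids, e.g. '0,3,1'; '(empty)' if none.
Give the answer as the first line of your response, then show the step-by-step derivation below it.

2,0,4,1

step 1: dequeue 2; queue=[0,4]; order=2
step 2: dequeue 0; queue=[4,1]; order=2,0
step 3: dequeue 4; queue=[1,3,5]; order=2,0,4
step 4: dequeue 1; queue=[3,5]; order=2,0,4,1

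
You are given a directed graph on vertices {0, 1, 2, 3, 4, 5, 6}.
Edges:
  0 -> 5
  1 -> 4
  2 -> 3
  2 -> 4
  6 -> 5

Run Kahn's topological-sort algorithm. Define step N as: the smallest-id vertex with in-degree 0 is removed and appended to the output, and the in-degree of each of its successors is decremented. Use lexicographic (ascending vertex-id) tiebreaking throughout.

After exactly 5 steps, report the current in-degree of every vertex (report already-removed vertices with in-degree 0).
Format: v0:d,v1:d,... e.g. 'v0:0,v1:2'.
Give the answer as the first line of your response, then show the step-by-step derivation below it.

v0:0,v1:0,v2:0,v3:0,v4:0,v5:1,v6:0

step 1: output 0; order=[0]; indeg=(0,0,0,1,2,1,0)
step 2: output 1; order=[0,1]; indeg=(0,0,0,1,1,1,0)
step 3: output 2; order=[0,1,2]; indeg=(0,0,0,0,0,1,0)
step 4: output 3; order=[0,1,2,3]; indeg=(0,0,0,0,0,1,0)
step 5: output 4; order=[0,1,2,3,4]; indeg=(0,0,0,0,0,1,0)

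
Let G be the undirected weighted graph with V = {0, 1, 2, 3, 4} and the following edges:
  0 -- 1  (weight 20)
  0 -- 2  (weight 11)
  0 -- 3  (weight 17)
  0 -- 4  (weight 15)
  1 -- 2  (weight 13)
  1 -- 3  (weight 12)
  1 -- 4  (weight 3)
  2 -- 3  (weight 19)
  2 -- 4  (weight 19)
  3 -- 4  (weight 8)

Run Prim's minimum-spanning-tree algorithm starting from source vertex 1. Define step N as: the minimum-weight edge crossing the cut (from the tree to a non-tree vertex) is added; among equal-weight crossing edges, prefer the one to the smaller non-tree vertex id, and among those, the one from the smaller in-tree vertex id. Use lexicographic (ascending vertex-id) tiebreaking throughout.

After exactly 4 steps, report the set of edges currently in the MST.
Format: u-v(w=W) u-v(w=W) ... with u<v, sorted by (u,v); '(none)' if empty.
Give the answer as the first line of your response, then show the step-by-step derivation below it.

0-2(w=11) 1-2(w=13) 1-4(w=3) 3-4(w=8)

step 1: add edge 1-4 (w=3); MST = {1-4(w=3)}
step 2: add edge 3-4 (w=8); MST = {1-4(w=3) 3-4(w=8)}
step 3: add edge 1-2 (w=13); MST = {1-2(w=13) 1-4(w=3) 3-4(w=8)}
step 4: add edge 0-2 (w=11); MST = {0-2(w=11) 1-2(w=13) 1-4(w=3) 3-4(w=8)}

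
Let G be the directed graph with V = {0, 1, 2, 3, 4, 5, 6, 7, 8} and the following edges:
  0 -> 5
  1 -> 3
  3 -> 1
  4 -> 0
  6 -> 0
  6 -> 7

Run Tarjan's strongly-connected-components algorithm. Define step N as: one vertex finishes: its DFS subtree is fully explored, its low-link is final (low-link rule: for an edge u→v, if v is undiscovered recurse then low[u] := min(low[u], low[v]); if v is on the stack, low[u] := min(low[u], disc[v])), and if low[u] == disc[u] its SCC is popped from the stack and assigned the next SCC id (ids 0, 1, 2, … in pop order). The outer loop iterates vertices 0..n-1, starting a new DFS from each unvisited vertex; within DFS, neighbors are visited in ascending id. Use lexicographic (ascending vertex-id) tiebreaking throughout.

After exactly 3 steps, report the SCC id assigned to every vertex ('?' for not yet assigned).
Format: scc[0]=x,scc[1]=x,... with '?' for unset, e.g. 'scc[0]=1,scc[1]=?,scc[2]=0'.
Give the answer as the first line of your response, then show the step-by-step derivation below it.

scc[0]=1,scc[1]=?,scc[2]=?,scc[3]=?,scc[4]=?,scc[5]=0,scc[6]=?,scc[7]=?,scc[8]=?

step 1: low=(low[0]=0,low[1]=?,low[2]=?,low[3]=?,low[4]=?,low[5]=1,low[6]=?,low[7]=?,low[8]=?); scc=(scc[0]=?,scc[1]=?,scc[2]=?,scc[3]=?,scc[4]=?,scc[5]=0,scc[6]=?,scc[7]=?,scc[8]=?)
step 2: low=(low[0]=0,low[1]=?,low[2]=?,low[3]=?,low[4]=?,low[5]=1,low[6]=?,low[7]=?,low[8]=?); scc=(scc[0]=1,scc[1]=?,scc[2]=?,scc[3]=?,scc[4]=?,scc[5]=0,scc[6]=?,scc[7]=?,scc[8]=?)
step 3: low=(low[0]=0,low[1]=2,low[2]=?,low[3]=2,low[4]=?,low[5]=1,low[6]=?,low[7]=?,low[8]=?); scc=(scc[0]=1,scc[1]=?,scc[2]=?,scc[3]=?,scc[4]=?,scc[5]=0,scc[6]=?,scc[7]=?,scc[8]=?)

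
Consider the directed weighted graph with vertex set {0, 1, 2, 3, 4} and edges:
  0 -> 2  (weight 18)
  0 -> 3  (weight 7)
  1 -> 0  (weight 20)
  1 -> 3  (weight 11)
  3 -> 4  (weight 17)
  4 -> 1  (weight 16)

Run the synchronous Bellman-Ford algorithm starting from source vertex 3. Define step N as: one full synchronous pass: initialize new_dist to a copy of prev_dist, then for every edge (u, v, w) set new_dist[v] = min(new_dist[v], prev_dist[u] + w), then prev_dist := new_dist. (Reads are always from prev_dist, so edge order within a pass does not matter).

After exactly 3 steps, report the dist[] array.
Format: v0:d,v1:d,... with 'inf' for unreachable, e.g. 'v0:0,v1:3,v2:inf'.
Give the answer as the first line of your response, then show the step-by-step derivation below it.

v0:53,v1:33,v2:inf,v3:0,v4:17

step 1: dist = v0:inf,v1:inf,v2:inf,v3:0,v4:17
step 2: dist = v0:inf,v1:33,v2:inf,v3:0,v4:17
step 3: dist = v0:53,v1:33,v2:inf,v3:0,v4:17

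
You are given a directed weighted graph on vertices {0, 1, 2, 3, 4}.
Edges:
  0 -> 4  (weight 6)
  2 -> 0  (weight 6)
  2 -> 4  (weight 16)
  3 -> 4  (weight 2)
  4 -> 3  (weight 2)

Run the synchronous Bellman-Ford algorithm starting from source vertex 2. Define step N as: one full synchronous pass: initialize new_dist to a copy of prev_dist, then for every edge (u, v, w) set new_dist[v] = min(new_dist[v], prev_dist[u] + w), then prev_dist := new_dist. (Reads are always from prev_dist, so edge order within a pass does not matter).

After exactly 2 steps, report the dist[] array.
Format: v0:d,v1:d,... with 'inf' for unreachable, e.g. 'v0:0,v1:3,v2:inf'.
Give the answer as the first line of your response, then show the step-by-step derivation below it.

v0:6,v1:inf,v2:0,v3:18,v4:12

step 1: dist = v0:6,v1:inf,v2:0,v3:inf,v4:16
step 2: dist = v0:6,v1:inf,v2:0,v3:18,v4:12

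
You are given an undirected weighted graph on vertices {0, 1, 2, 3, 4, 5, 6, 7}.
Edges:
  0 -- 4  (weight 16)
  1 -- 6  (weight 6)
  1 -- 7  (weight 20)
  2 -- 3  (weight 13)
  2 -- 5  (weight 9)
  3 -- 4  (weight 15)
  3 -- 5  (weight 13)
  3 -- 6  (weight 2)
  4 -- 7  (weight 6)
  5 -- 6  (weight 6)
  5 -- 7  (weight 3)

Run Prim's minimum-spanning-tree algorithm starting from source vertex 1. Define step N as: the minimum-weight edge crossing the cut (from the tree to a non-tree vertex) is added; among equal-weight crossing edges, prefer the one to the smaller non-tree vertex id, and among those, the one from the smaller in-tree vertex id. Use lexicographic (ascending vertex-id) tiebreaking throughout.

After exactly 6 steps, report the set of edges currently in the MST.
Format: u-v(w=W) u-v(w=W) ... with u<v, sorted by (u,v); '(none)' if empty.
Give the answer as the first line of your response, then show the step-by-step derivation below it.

1-6(w=6) 2-5(w=9) 3-6(w=2) 4-7(w=6) 5-6(w=6) 5-7(w=3)

step 1: add edge 1-6 (w=6); MST = {1-6(w=6)}
step 2: add edge 3-6 (w=2); MST = {1-6(w=6) 3-6(w=2)}
step 3: add edge 5-6 (w=6); MST = {1-6(w=6) 3-6(w=2) 5-6(w=6)}
step 4: add edge 5-7 (w=3); MST = {1-6(w=6) 3-6(w=2) 5-6(w=6) 5-7(w=3)}
step 5: add edge 4-7 (w=6); MST = {1-6(w=6) 3-6(w=2) 4-7(w=6) 5-6(w=6) 5-7(w=3)}
step 6: add edge 2-5 (w=9); MST = {1-6(w=6) 2-5(w=9) 3-6(w=2) 4-7(w=6) 5-6(w=6) 5-7(w=3)}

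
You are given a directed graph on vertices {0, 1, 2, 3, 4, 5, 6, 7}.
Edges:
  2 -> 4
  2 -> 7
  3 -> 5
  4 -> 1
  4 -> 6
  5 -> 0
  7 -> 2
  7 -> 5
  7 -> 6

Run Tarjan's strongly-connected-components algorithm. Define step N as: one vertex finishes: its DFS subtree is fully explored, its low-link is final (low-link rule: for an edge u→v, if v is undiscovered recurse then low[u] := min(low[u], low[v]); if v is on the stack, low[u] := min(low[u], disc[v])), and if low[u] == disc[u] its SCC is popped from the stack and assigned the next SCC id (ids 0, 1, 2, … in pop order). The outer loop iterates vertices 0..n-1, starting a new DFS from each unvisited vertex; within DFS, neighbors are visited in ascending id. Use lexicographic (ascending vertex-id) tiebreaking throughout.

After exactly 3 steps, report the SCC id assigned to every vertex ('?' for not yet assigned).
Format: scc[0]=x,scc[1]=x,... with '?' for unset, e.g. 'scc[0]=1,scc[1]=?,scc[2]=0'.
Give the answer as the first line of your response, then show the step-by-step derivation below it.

scc[0]=0,scc[1]=1,scc[2]=?,scc[3]=?,scc[4]=?,scc[5]=?,scc[6]=2,scc[7]=?

step 1: low=(low[0]=0,low[1]=?,low[2]=?,low[3]=?,low[4]=?,low[5]=?,low[6]=?,low[7]=?); scc=(scc[0]=0,scc[1]=?,scc[2]=?,scc[3]=?,scc[4]=?,scc[5]=?,scc[6]=?,scc[7]=?)
step 2: low=(low[0]=0,low[1]=1,low[2]=?,low[3]=?,low[4]=?,low[5]=?,low[6]=?,low[7]=?); scc=(scc[0]=0,scc[1]=1,scc[2]=?,scc[3]=?,scc[4]=?,scc[5]=?,scc[6]=?,scc[7]=?)
step 3: low=(low[0]=0,low[1]=1,low[2]=2,low[3]=?,low[4]=3,low[5]=?,low[6]=4,low[7]=?); scc=(scc[0]=0,scc[1]=1,scc[2]=?,scc[3]=?,scc[4]=?,scc[5]=?,scc[6]=2,scc[7]=?)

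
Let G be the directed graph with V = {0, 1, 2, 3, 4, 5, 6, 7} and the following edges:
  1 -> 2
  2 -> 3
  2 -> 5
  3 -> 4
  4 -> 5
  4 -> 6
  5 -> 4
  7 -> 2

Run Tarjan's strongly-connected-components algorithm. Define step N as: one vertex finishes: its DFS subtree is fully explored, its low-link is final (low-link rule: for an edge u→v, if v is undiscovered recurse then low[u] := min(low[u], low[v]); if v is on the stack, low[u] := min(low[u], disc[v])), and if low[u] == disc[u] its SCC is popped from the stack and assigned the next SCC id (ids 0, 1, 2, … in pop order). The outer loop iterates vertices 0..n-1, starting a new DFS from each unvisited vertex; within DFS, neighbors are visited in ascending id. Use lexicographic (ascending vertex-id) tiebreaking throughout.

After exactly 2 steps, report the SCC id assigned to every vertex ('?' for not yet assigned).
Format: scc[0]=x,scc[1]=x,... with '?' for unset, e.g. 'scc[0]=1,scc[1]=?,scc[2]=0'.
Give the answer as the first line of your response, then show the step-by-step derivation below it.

scc[0]=0,scc[1]=?,scc[2]=?,scc[3]=?,scc[4]=?,scc[5]=?,scc[6]=?,scc[7]=?

step 1: low=(low[0]=0,low[1]=?,low[2]=?,low[3]=?,low[4]=?,low[5]=?,low[6]=?,low[7]=?); scc=(scc[0]=0,scc[1]=?,scc[2]=?,scc[3]=?,scc[4]=?,scc[5]=?,scc[6]=?,scc[7]=?)
step 2: low=(low[0]=0,low[1]=1,low[2]=2,low[3]=3,low[4]=4,low[5]=4,low[6]=?,low[7]=?); scc=(scc[0]=0,scc[1]=?,scc[2]=?,scc[3]=?,scc[4]=?,scc[5]=?,scc[6]=?,scc[7]=?)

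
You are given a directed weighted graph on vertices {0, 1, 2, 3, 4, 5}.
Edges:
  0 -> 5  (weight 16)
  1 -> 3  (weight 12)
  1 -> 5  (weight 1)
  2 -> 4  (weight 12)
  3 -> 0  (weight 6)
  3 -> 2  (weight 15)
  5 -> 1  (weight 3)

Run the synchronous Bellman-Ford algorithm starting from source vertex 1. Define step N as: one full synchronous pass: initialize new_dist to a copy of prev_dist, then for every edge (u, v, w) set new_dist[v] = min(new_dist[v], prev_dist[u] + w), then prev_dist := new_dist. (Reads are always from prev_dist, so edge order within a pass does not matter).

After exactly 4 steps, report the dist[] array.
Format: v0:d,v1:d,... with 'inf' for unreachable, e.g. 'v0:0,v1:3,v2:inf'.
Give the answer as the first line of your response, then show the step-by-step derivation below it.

v0:18,v1:0,v2:27,v3:12,v4:39,v5:1

step 1: dist = v0:inf,v1:0,v2:inf,v3:12,v4:inf,v5:1
step 2: dist = v0:18,v1:0,v2:27,v3:12,v4:inf,v5:1
step 3: dist = v0:18,v1:0,v2:27,v3:12,v4:39,v5:1
step 4: dist = v0:18,v1:0,v2:27,v3:12,v4:39,v5:1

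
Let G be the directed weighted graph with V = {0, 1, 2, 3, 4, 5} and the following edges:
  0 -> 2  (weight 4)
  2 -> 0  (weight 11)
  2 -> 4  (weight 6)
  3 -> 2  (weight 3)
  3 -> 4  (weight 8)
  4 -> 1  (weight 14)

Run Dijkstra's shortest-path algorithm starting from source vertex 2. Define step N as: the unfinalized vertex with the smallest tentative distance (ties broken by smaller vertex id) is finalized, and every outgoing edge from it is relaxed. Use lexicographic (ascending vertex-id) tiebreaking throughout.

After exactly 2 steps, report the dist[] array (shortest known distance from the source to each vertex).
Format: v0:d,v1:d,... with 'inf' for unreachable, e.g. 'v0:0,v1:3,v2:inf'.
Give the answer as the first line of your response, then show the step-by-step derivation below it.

v0:11,v1:20,v2:0,v3:inf,v4:6,v5:inf

step 1: dist = v0:11,v1:inf,v2:0,v3:inf,v4:6,v5:inf
step 2: dist = v0:11,v1:20,v2:0,v3:inf,v4:6,v5:inf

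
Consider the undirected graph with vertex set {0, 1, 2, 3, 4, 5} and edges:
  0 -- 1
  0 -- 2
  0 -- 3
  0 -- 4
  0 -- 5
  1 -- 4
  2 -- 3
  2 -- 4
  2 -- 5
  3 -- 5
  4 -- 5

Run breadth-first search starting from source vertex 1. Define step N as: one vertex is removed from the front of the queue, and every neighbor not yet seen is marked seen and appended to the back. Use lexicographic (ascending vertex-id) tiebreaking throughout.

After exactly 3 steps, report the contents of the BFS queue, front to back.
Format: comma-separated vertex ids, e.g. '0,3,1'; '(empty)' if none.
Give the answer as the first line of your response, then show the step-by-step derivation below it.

2,3,5

step 1: dequeue 1; queue=[0,4]; order=1
step 2: dequeue 0; queue=[4,2,3,5]; order=1,0
step 3: dequeue 4; queue=[2,3,5]; order=1,0,4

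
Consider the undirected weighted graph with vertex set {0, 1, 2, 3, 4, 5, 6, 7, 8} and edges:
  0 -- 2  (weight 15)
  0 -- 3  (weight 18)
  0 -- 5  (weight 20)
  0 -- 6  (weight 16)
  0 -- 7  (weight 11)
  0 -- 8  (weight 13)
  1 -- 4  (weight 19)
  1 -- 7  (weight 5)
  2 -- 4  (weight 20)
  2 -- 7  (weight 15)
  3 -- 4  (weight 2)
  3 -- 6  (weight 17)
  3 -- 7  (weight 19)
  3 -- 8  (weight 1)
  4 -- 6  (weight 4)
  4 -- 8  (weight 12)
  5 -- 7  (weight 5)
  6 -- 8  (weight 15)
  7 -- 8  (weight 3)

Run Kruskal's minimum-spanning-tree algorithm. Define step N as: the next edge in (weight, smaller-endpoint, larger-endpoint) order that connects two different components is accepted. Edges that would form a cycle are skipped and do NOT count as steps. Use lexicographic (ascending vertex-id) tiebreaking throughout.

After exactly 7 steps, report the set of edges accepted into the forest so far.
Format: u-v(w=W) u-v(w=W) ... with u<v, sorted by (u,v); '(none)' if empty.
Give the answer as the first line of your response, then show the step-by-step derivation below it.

0-7(w=11) 1-7(w=5) 3-4(w=2) 3-8(w=1) 4-6(w=4) 5-7(w=5) 7-8(w=3)

step 1: add edge 3-8 (w=1); MST = {3-8(w=1)}
step 2: add edge 3-4 (w=2); MST = {3-4(w=2) 3-8(w=1)}
step 3: add edge 7-8 (w=3); MST = {3-4(w=2) 3-8(w=1) 7-8(w=3)}
step 4: add edge 4-6 (w=4); MST = {3-4(w=2) 3-8(w=1) 4-6(w=4) 7-8(w=3)}
step 5: add edge 1-7 (w=5); MST = {1-7(w=5) 3-4(w=2) 3-8(w=1) 4-6(w=4) 7-8(w=3)}
step 6: add edge 5-7 (w=5); MST = {1-7(w=5) 3-4(w=2) 3-8(w=1) 4-6(w=4) 5-7(w=5) 7-8(w=3)}
step 7: add edge 0-7 (w=11); MST = {0-7(w=11) 1-7(w=5) 3-4(w=2) 3-8(w=1) 4-6(w=4) 5-7(w=5) 7-8(w=3)}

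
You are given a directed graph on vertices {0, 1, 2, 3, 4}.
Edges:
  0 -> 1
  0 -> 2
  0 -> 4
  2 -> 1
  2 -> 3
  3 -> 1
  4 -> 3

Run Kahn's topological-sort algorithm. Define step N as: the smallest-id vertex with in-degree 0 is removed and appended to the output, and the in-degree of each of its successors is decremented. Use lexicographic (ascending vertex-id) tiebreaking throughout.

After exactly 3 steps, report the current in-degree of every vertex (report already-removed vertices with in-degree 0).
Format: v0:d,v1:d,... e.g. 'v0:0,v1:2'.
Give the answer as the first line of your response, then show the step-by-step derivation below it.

v0:0,v1:1,v2:0,v3:0,v4:0

step 1: output 0; order=[0]; indeg=(0,2,0,2,0)
step 2: output 2; order=[0,2]; indeg=(0,1,0,1,0)
step 3: output 4; order=[0,2,4]; indeg=(0,1,0,0,0)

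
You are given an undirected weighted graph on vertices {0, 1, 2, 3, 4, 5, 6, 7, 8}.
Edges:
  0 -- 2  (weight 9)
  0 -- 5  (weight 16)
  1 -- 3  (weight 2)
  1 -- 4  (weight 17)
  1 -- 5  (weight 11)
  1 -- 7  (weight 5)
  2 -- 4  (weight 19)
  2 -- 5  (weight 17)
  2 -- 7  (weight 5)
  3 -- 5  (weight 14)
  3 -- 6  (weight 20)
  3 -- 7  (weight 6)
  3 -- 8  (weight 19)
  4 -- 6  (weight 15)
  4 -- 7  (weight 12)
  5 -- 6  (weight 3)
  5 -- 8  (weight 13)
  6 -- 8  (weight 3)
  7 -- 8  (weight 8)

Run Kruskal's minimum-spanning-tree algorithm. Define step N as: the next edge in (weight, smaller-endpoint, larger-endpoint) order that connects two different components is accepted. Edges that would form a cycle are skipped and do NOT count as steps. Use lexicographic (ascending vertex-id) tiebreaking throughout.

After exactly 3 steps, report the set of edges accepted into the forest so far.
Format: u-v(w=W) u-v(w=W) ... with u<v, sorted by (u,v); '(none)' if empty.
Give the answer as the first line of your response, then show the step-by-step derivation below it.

1-3(w=2) 5-6(w=3) 6-8(w=3)

step 1: add edge 1-3 (w=2); MST = {1-3(w=2)}
step 2: add edge 5-6 (w=3); MST = {1-3(w=2) 5-6(w=3)}
step 3: add edge 6-8 (w=3); MST = {1-3(w=2) 5-6(w=3) 6-8(w=3)}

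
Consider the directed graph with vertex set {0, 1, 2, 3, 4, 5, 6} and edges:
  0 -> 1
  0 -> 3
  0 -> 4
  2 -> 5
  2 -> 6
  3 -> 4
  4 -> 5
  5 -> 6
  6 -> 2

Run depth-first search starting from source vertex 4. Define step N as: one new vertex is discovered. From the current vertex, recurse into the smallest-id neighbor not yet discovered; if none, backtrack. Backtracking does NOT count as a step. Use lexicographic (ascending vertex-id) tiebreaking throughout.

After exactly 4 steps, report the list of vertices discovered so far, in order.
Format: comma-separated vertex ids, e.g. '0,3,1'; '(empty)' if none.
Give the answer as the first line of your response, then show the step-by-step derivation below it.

4,5,6,2

step 1: discover 4; path=4; order=4
step 2: discover 5; path=4>5; order=4,5
step 3: discover 6; path=4>5>6; order=4,5,6
step 4: discover 2; path=4>5>6>2; order=4,5,6,2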